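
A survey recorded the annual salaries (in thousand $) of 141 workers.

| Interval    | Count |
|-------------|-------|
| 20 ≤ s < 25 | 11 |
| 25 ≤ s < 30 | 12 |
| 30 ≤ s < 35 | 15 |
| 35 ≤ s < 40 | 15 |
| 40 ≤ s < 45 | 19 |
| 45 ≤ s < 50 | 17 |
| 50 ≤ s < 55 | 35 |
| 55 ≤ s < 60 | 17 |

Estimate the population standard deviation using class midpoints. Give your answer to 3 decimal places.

10.881

Midpoints: 22.5, 27.5, 32.5, 37.5, 42.5, 47.5, 52.5, 57.5
n = 141, Σfm = 6057.5, mean = 42.9610
Σfm² = 276931.25
Σf(m − x̄)² = Σfm² − (Σfm)²/n = 276931.25 − 6057.5²/141 = 16695.0355
Population variance = 16695.0355 / 141 = 118.4045
Standard deviation = √118.4045 = 10.8814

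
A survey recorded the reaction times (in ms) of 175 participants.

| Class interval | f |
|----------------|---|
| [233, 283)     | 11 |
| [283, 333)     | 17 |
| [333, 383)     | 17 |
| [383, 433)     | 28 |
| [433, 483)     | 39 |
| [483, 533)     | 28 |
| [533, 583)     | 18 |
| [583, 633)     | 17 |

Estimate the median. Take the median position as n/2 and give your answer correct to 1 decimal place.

Cumulative frequencies: 11, 28, 45, 73, 112, 140, 158, 175
n = 175; position = n/2 = 87.5.
This falls in the class [433, 483): L = 433, F = 73, f = 39, h = 50.
Median ≈ 433 + ((87.5 − 73) / 39) × 50 = 451.5897

451.6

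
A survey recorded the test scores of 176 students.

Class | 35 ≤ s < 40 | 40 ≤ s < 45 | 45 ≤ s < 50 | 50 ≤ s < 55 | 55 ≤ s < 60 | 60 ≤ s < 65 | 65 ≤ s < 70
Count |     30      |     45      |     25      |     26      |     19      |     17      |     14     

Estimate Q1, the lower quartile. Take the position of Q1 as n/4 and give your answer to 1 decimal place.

41.6

Cumulative frequencies: 30, 75, 100, 126, 145, 162, 176
n = 176; position = n/4 = 44.
This falls in the class 40 ≤ s < 45: L = 40, F = 30, f = 45, h = 5.
Lower quartile ≈ 40 + ((44 − 30) / 45) × 5 = 41.5556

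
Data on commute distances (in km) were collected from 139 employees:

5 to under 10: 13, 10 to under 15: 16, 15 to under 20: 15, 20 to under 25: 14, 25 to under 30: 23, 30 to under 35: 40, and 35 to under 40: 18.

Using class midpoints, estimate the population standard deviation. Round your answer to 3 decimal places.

9.528

Midpoints: 7.5, 12.5, 17.5, 22.5, 27.5, 32.5, 37.5
n = 139, Σfm = 3482.5, mean = 25.0540
Σfm² = 99868.75
Σf(m − x̄)² = Σfm² − (Σfm)²/n = 99868.75 − 3482.5²/139 = 12618.3453
Population variance = 12618.3453 / 139 = 90.7795
Standard deviation = √90.7795 = 9.5278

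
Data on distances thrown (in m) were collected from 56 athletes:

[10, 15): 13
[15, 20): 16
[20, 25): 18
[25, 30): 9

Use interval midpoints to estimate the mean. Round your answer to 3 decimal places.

19.554

Midpoints: 12.5, 17.5, 22.5, 27.5
Σfm = 13×12.5 + 16×17.5 + 18×22.5 + 9×27.5 = 1095
n = Σf = 56
Mean = 1095 / 56 = 19.5536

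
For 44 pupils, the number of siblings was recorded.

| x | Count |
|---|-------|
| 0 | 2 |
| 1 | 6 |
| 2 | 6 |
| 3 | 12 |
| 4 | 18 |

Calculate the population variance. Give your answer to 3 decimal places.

Values: 0, 1, 2, 3, 4
n = 44, Σfx = 126, mean = 2.8636
Σfx² = 426
Σf(x − x̄)² = Σfx² − (Σfx)²/n = 426 − 126²/44 = 65.1818
Population variance = 65.1818 / 44 = 1.4814

1.481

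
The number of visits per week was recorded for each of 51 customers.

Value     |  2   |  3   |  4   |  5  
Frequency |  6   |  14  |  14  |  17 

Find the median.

4

Cumulative frequencies: 6, 20, 34, 51
n = 51, so the median is the value in position (n+1)/2 = 26.
Position 26 falls at value 4.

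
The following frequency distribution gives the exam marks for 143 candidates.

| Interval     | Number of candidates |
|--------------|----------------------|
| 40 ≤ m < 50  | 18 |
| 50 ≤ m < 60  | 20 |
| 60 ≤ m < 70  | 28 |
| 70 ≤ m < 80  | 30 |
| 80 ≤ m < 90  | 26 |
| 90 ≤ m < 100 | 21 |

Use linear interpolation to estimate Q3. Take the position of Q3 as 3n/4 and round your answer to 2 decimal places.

84.33

Cumulative frequencies: 18, 38, 66, 96, 122, 143
n = 143; position = 3n/4 = 107.25.
This falls in the class 80 ≤ m < 90: L = 80, F = 96, f = 26, h = 10.
Upper quartile ≈ 80 + ((107.25 − 96) / 26) × 10 = 84.3269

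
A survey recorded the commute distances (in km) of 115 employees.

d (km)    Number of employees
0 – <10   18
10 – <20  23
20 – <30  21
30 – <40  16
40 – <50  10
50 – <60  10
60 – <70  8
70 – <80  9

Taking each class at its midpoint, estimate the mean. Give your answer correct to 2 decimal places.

32.30

Midpoints: 5, 15, 25, 35, 45, 55, 65, 75
Σfm = 18×5 + 23×15 + 21×25 + 16×35 + 10×45 + 10×55 + 8×65 + 9×75 = 3715
n = Σf = 115
Mean = 3715 / 115 = 32.3043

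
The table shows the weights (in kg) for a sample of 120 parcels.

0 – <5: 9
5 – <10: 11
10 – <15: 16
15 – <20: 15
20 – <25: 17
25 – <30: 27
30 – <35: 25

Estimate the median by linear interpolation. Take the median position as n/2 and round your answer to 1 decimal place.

22.6

Cumulative frequencies: 9, 20, 36, 51, 68, 95, 120
n = 120; position = n/2 = 60.
This falls in the class 20 – <25: L = 20, F = 51, f = 17, h = 5.
Median ≈ 20 + ((60 − 51) / 17) × 5 = 22.6471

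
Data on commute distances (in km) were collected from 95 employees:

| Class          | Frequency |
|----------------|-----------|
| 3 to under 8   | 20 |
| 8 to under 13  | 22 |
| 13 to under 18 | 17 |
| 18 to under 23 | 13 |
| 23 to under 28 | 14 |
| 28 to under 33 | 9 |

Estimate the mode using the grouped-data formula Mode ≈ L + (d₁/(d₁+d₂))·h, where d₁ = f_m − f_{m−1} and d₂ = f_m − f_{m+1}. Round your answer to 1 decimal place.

Modal class: 8 to under 13 (highest frequency 22).
d₁ = 22 − 20 = 2, d₂ = 22 − 17 = 5
Mode ≈ 8 + (2/(2+5)) × 5 = 8 + 1.4286 = 9.4286

9.4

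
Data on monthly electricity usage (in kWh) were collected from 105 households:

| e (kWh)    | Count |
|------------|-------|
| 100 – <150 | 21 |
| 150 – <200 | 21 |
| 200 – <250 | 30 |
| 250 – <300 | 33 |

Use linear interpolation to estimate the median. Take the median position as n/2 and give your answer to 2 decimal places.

217.50

Cumulative frequencies: 21, 42, 72, 105
n = 105; position = n/2 = 52.5.
This falls in the class 200 – <250: L = 200, F = 42, f = 30, h = 50.
Median ≈ 200 + ((52.5 − 42) / 30) × 50 = 217.5000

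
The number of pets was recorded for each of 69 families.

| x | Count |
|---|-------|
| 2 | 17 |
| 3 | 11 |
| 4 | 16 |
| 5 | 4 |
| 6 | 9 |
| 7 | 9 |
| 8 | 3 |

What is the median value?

4

Cumulative frequencies: 17, 28, 44, 48, 57, 66, 69
n = 69, so the median is the value in position (n+1)/2 = 35.
Position 35 falls at value 4.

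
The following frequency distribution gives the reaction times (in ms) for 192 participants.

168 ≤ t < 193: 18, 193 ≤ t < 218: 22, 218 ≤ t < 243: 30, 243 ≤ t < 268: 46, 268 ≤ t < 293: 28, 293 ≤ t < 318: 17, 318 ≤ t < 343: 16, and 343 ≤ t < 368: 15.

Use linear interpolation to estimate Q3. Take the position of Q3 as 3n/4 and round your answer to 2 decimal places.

293.00

Cumulative frequencies: 18, 40, 70, 116, 144, 161, 177, 192
n = 192; position = 3n/4 = 144.
This falls in the class 268 ≤ t < 293: L = 268, F = 116, f = 28, h = 25.
Upper quartile ≈ 268 + ((144 − 116) / 28) × 25 = 293.0000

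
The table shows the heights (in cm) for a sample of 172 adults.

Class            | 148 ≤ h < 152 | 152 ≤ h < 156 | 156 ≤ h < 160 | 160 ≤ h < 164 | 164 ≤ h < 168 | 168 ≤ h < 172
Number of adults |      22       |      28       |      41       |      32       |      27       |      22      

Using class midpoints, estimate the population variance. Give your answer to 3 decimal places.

38.771

Midpoints: 150, 154, 158, 162, 166, 170
n = 172, Σfm = 27496, mean = 159.8605
Σfm² = 4402192
Σf(m − x̄)² = Σfm² − (Σfm)²/n = 4402192 − 27496²/172 = 6668.6512
Population variance = 6668.6512 / 172 = 38.7712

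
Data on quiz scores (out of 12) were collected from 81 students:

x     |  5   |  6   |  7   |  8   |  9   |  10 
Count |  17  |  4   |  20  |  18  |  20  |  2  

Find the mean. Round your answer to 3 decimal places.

7.321

Values: 5, 6, 7, 8, 9, 10
Σfx = 17×5 + 4×6 + 20×7 + 18×8 + 20×9 + 2×10 = 593
n = Σf = 81
Mean = 593 / 81 = 7.3210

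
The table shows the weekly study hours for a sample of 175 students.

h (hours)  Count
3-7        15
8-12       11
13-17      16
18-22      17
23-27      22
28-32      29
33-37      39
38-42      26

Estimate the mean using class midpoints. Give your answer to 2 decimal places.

Midpoints: 5, 10, 15, 20, 25, 30, 35, 40
Σfm = 15×5 + 11×10 + 16×15 + 17×20 + 22×25 + 29×30 + 39×35 + 26×40 = 4590
n = Σf = 175
Mean = 4590 / 175 = 26.2286

26.23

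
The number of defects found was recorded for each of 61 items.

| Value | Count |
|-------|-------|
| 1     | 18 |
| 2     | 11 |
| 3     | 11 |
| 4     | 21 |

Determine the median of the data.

Cumulative frequencies: 18, 29, 40, 61
n = 61, so the median is the value in position (n+1)/2 = 31.
Position 31 falls at value 3.

3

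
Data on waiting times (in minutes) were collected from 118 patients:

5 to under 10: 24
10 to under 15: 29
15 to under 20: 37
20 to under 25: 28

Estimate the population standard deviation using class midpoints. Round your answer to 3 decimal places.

5.301

Midpoints: 7.5, 12.5, 17.5, 22.5
n = 118, Σfm = 1820, mean = 15.4237
Σfm² = 31387.5
Σf(m − x̄)² = Σfm² − (Σfm)²/n = 31387.5 − 1820²/118 = 3316.3136
Population variance = 3316.3136 / 118 = 28.1044
Standard deviation = √28.1044 = 5.3014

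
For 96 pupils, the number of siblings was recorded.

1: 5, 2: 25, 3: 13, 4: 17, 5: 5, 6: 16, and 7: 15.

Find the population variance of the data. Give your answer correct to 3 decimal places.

3.769

Values: 1, 2, 3, 4, 5, 6, 7
n = 96, Σfx = 388, mean = 4.0417
Σfx² = 1930
Σf(x − x̄)² = Σfx² − (Σfx)²/n = 1930 − 388²/96 = 361.8333
Population variance = 361.8333 / 96 = 3.7691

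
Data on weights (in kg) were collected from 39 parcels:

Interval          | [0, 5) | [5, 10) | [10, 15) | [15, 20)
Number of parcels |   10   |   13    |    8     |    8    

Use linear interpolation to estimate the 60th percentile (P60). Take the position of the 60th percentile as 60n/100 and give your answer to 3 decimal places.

Cumulative frequencies: 10, 23, 31, 39
n = 39; position = 60n/100 = 23.4.
This falls in the class [10, 15): L = 10, F = 23, f = 8, h = 5.
60th percentile ≈ 10 + ((23.4 − 23) / 8) × 5 = 10.2500

10.250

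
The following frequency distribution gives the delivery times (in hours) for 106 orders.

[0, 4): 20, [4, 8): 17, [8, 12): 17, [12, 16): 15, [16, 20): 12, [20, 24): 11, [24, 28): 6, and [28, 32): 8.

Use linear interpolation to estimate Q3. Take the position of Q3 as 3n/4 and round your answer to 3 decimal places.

Cumulative frequencies: 20, 37, 54, 69, 81, 92, 98, 106
n = 106; position = 3n/4 = 79.5.
This falls in the class [16, 20): L = 16, F = 69, f = 12, h = 4.
Upper quartile ≈ 16 + ((79.5 − 69) / 12) × 4 = 19.5000

19.500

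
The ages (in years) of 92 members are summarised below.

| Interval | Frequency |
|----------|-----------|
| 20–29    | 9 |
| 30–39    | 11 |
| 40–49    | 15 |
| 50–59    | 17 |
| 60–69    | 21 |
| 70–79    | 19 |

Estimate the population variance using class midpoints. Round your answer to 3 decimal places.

257.313

Midpoints: 24.5, 34.5, 44.5, 54.5, 64.5, 74.5
n = 92, Σfm = 4964, mean = 53.9565
Σfm² = 291513
Σf(m − x̄)² = Σfm² − (Σfm)²/n = 291513 − 4964²/92 = 23672.8261
Population variance = 23672.8261 / 92 = 257.3133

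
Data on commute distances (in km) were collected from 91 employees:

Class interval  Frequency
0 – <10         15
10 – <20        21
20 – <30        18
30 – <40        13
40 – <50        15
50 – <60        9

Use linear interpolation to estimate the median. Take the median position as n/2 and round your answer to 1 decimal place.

Cumulative frequencies: 15, 36, 54, 67, 82, 91
n = 91; position = n/2 = 45.5.
This falls in the class 20 – <30: L = 20, F = 36, f = 18, h = 10.
Median ≈ 20 + ((45.5 − 36) / 18) × 10 = 25.2778

25.3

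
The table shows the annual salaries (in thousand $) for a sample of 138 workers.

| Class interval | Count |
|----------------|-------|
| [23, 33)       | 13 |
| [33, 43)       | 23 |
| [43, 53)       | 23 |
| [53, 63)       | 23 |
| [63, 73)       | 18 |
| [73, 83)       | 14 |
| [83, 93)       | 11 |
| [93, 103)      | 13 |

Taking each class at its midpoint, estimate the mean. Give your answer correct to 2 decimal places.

Midpoints: 28, 38, 48, 58, 68, 78, 88, 98
Σfm = 13×28 + 23×38 + 23×48 + 23×58 + 18×68 + 14×78 + 11×88 + 13×98 = 8234
n = Σf = 138
Mean = 8234 / 138 = 59.6667

59.67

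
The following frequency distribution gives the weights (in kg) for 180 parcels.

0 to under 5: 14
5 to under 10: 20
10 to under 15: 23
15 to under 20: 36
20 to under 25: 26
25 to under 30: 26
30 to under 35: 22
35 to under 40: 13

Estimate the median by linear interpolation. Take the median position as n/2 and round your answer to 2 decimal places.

Cumulative frequencies: 14, 34, 57, 93, 119, 145, 167, 180
n = 180; position = n/2 = 90.
This falls in the class 15 to under 20: L = 15, F = 57, f = 36, h = 5.
Median ≈ 15 + ((90 − 57) / 36) × 5 = 19.5833

19.58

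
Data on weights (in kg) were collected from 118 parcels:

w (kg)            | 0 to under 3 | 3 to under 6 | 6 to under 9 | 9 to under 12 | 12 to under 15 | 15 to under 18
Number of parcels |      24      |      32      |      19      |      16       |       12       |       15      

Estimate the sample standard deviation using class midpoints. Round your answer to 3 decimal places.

Midpoints: 1.5, 4.5, 7.5, 10.5, 13.5, 16.5
n = 118, Σfm = 900, mean = 7.6271
Σfm² = 9805.5
Σf(m − x̄)² = Σfm² − (Σfm)²/n = 9805.5 − 900²/118 = 2941.0932
Sample variance = 2941.0932 / 117 = 25.1375
Standard deviation = √25.1375 = 5.0137

5.014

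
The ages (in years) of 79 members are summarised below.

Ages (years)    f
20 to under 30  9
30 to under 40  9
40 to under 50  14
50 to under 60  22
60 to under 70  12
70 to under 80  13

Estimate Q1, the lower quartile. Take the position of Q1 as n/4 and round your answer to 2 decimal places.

41.25

Cumulative frequencies: 9, 18, 32, 54, 66, 79
n = 79; position = n/4 = 19.75.
This falls in the class 40 to under 50: L = 40, F = 18, f = 14, h = 10.
Lower quartile ≈ 40 + ((19.75 − 18) / 14) × 10 = 41.2500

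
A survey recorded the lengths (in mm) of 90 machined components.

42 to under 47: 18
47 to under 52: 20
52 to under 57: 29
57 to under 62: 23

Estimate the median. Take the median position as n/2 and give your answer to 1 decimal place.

53.2

Cumulative frequencies: 18, 38, 67, 90
n = 90; position = n/2 = 45.
This falls in the class 52 to under 57: L = 52, F = 38, f = 29, h = 5.
Median ≈ 52 + ((45 − 38) / 29) × 5 = 53.2069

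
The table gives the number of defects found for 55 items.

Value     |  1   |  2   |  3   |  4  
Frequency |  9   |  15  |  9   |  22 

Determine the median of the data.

Cumulative frequencies: 9, 24, 33, 55
n = 55, so the median is the value in position (n+1)/2 = 28.
Position 28 falls at value 3.

3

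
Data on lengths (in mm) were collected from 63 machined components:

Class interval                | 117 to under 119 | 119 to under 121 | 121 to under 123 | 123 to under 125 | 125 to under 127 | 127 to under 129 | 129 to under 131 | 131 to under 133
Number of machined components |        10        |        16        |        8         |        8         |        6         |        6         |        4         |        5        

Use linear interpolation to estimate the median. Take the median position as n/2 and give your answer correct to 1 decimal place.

122.4

Cumulative frequencies: 10, 26, 34, 42, 48, 54, 58, 63
n = 63; position = n/2 = 31.5.
This falls in the class 121 to under 123: L = 121, F = 26, f = 8, h = 2.
Median ≈ 121 + ((31.5 − 26) / 8) × 2 = 122.3750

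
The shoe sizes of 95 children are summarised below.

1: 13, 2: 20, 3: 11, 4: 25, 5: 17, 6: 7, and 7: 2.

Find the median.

4

Cumulative frequencies: 13, 33, 44, 69, 86, 93, 95
n = 95, so the median is the value in position (n+1)/2 = 48.
Position 48 falls at value 4.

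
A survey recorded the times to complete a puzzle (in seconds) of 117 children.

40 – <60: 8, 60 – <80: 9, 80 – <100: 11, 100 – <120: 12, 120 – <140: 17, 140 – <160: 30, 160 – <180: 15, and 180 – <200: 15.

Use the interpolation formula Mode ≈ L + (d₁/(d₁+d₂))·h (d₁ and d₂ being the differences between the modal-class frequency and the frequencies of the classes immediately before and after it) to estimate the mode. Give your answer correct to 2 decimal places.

149.29

Modal class: 140 – <160 (highest frequency 30).
d₁ = 30 − 17 = 13, d₂ = 30 − 15 = 15
Mode ≈ 140 + (13/(13+15)) × 20 = 140 + 9.2857 = 149.2857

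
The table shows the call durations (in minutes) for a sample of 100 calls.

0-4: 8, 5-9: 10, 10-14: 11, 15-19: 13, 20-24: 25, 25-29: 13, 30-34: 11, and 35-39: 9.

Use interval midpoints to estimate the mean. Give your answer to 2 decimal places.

Midpoints: 2, 7, 12, 17, 22, 27, 32, 37
Σfm = 8×2 + 10×7 + 11×12 + 13×17 + 25×22 + 13×27 + 11×32 + 9×37 = 2025
n = Σf = 100
Mean = 2025 / 100 = 20.2500

20.25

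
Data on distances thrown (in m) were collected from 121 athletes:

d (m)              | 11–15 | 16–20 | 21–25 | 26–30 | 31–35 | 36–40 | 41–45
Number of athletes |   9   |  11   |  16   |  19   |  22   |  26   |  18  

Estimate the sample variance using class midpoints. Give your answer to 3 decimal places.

Midpoints: 13, 18, 23, 28, 33, 38, 43
n = 121, Σfm = 3703, mean = 30.6033
Σfm² = 123229
Σf(m − x̄)² = Σfm² − (Σfm)²/n = 123229 − 3703²/121 = 9904.9587
Sample variance = 9904.9587 / 120 = 82.5413

82.541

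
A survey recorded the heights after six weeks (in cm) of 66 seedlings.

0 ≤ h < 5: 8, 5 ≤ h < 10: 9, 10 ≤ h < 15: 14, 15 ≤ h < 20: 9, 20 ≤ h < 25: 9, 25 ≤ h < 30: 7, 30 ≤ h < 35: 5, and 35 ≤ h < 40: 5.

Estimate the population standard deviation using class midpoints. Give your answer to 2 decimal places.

10.37

Midpoints: 2.5, 7.5, 12.5, 17.5, 22.5, 27.5, 32.5, 37.5
n = 66, Σfm = 1165, mean = 17.6515
Σfm² = 27662.5
Σf(m − x̄)² = Σfm² − (Σfm)²/n = 27662.5 − 1165²/66 = 7098.4848
Population variance = 7098.4848 / 66 = 107.5528
Standard deviation = √107.5528 = 10.3708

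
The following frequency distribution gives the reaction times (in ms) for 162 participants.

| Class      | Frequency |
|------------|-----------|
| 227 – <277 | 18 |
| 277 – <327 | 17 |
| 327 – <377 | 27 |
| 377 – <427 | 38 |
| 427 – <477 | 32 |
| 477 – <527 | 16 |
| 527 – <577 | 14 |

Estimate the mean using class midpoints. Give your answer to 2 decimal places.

399.22

Midpoints: 252, 302, 352, 402, 452, 502, 552
Σfm = 18×252 + 17×302 + 27×352 + 38×402 + 32×452 + 16×502 + 14×552 = 64674
n = Σf = 162
Mean = 64674 / 162 = 399.2222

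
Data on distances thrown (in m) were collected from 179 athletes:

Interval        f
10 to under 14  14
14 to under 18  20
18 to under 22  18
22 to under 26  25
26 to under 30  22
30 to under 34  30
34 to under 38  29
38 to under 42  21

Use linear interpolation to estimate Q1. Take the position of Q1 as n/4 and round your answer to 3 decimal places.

Cumulative frequencies: 14, 34, 52, 77, 99, 129, 158, 179
n = 179; position = n/4 = 44.75.
This falls in the class 18 to under 22: L = 18, F = 34, f = 18, h = 4.
Lower quartile ≈ 18 + ((44.75 − 34) / 18) × 4 = 20.3889

20.389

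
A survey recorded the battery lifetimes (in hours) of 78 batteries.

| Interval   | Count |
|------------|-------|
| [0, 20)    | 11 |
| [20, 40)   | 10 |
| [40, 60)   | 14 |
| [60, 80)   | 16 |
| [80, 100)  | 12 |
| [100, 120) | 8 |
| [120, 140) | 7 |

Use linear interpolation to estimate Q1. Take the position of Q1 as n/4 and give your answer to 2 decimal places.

37.00

Cumulative frequencies: 11, 21, 35, 51, 63, 71, 78
n = 78; position = n/4 = 19.5.
This falls in the class [20, 40): L = 20, F = 11, f = 10, h = 20.
Lower quartile ≈ 20 + ((19.5 − 11) / 10) × 20 = 37.0000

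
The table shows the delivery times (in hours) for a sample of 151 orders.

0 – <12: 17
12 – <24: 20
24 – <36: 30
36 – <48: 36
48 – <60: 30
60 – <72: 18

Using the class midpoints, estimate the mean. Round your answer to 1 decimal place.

Midpoints: 6, 18, 30, 42, 54, 66
Σfm = 17×6 + 20×18 + 30×30 + 36×42 + 30×54 + 18×66 = 5682
n = Σf = 151
Mean = 5682 / 151 = 37.6291

37.6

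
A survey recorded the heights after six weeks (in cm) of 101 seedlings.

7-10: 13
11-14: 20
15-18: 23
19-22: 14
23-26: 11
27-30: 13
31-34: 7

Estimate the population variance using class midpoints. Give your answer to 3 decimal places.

Midpoints: 8.5, 12.5, 16.5, 20.5, 24.5, 28.5, 32.5
n = 101, Σfm = 1894.5, mean = 18.7574
Σfm² = 40765.25
Σf(m − x̄)² = Σfm² − (Σfm)²/n = 40765.25 − 1894.5²/101 = 5229.3069
Population variance = 5229.3069 / 101 = 51.7753

51.775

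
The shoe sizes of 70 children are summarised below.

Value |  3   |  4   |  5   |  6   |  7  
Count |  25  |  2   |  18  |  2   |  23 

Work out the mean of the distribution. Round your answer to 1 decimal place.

4.9

Values: 3, 4, 5, 6, 7
Σfx = 25×3 + 2×4 + 18×5 + 2×6 + 23×7 = 346
n = Σf = 70
Mean = 346 / 70 = 4.9429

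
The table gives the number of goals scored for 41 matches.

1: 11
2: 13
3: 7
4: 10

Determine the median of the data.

Cumulative frequencies: 11, 24, 31, 41
n = 41, so the median is the value in position (n+1)/2 = 21.
Position 21 falls at value 2.

2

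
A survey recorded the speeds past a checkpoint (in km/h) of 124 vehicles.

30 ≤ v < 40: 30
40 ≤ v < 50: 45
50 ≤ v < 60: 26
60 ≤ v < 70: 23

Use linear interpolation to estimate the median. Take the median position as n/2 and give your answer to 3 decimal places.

47.111

Cumulative frequencies: 30, 75, 101, 124
n = 124; position = n/2 = 62.
This falls in the class 40 ≤ v < 50: L = 40, F = 30, f = 45, h = 10.
Median ≈ 40 + ((62 − 30) / 45) × 10 = 47.1111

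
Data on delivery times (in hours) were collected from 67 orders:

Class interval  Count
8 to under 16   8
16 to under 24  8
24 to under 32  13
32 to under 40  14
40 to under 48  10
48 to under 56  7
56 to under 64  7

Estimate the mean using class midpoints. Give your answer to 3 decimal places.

Midpoints: 12, 20, 28, 36, 44, 52, 60
Σfm = 8×12 + 8×20 + 13×28 + 14×36 + 10×44 + 7×52 + 7×60 = 2348
n = Σf = 67
Mean = 2348 / 67 = 35.0448

35.045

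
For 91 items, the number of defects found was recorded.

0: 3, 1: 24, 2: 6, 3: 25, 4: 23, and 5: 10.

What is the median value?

Cumulative frequencies: 3, 27, 33, 58, 81, 91
n = 91, so the median is the value in position (n+1)/2 = 46.
Position 46 falls at value 3.

3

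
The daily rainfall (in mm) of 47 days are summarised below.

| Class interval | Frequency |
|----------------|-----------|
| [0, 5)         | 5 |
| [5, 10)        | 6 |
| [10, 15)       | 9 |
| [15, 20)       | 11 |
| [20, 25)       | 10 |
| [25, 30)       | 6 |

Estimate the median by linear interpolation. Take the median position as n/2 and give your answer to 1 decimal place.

Cumulative frequencies: 5, 11, 20, 31, 41, 47
n = 47; position = n/2 = 23.5.
This falls in the class [15, 20): L = 15, F = 20, f = 11, h = 5.
Median ≈ 15 + ((23.5 − 20) / 11) × 5 = 16.5909

16.6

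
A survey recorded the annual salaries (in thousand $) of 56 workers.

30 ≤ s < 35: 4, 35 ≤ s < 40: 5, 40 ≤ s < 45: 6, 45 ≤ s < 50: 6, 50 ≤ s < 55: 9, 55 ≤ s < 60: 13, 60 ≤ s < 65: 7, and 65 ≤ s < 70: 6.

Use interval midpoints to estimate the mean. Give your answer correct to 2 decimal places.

Midpoints: 32.5, 37.5, 42.5, 47.5, 52.5, 57.5, 62.5, 67.5
Σfm = 4×32.5 + 5×37.5 + 6×42.5 + 6×47.5 + 9×52.5 + 13×57.5 + 7×62.5 + 6×67.5 = 2920
n = Σf = 56
Mean = 2920 / 56 = 52.1429

52.14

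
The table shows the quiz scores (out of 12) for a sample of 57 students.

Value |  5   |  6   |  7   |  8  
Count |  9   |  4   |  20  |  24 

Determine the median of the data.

Cumulative frequencies: 9, 13, 33, 57
n = 57, so the median is the value in position (n+1)/2 = 29.
Position 29 falls at value 7.

7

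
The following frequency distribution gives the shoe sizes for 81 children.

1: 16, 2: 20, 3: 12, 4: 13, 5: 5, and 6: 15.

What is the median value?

3

Cumulative frequencies: 16, 36, 48, 61, 66, 81
n = 81, so the median is the value in position (n+1)/2 = 41.
Position 41 falls at value 3.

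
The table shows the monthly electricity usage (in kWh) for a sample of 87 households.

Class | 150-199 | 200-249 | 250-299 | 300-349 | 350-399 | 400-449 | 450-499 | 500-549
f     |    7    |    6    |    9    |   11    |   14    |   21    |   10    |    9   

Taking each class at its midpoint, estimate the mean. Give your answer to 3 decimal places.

Midpoints: 174.5, 224.5, 274.5, 324.5, 374.5, 424.5, 474.5, 524.5
Σfm = 7×174.5 + 6×224.5 + 9×274.5 + 11×324.5 + 14×374.5 + 21×424.5 + 10×474.5 + 9×524.5 = 32231.5
n = Σf = 87
Mean = 32231.5 / 87 = 370.4770

370.477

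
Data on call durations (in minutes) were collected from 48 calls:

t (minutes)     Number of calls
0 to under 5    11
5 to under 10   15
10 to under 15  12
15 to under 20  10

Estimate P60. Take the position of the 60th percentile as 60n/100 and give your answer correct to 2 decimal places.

11.17

Cumulative frequencies: 11, 26, 38, 48
n = 48; position = 60n/100 = 28.8.
This falls in the class 10 to under 15: L = 10, F = 26, f = 12, h = 5.
60th percentile ≈ 10 + ((28.8 − 26) / 12) × 5 = 11.1667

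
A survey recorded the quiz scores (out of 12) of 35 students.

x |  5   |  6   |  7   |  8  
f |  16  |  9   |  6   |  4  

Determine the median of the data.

6

Cumulative frequencies: 16, 25, 31, 35
n = 35, so the median is the value in position (n+1)/2 = 18.
Position 18 falls at value 6.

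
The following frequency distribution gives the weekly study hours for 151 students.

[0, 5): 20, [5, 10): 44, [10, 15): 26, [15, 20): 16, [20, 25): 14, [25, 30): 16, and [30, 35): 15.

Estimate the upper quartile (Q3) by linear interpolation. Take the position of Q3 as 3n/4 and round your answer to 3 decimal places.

Cumulative frequencies: 20, 64, 90, 106, 120, 136, 151
n = 151; position = 3n/4 = 113.25.
This falls in the class [20, 25): L = 20, F = 106, f = 14, h = 5.
Upper quartile ≈ 20 + ((113.25 − 106) / 14) × 5 = 22.5893

22.589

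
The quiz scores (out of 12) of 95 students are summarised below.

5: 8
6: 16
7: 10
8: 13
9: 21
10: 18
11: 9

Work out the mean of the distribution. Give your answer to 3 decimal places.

Values: 5, 6, 7, 8, 9, 10, 11
Σfx = 8×5 + 16×6 + 10×7 + 13×8 + 21×9 + 18×10 + 9×11 = 778
n = Σf = 95
Mean = 778 / 95 = 8.1895

8.189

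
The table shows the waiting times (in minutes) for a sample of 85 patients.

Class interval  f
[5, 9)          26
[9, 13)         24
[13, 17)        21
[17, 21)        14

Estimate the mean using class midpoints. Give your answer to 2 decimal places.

12.08

Midpoints: 7, 11, 15, 19
Σfm = 26×7 + 24×11 + 21×15 + 14×19 = 1027
n = Σf = 85
Mean = 1027 / 85 = 12.0824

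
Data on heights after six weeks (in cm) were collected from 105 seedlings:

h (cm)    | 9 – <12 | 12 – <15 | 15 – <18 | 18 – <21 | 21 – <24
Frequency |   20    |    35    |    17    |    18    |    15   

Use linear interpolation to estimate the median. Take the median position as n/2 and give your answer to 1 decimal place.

Cumulative frequencies: 20, 55, 72, 90, 105
n = 105; position = n/2 = 52.5.
This falls in the class 12 – <15: L = 12, F = 20, f = 35, h = 3.
Median ≈ 12 + ((52.5 − 20) / 35) × 3 = 14.7857

14.8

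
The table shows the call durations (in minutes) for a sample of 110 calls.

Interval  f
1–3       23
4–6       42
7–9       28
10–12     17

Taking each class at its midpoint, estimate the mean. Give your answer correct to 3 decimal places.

Midpoints: 2, 5, 8, 11
Σfm = 23×2 + 42×5 + 28×8 + 17×11 = 667
n = Σf = 110
Mean = 667 / 110 = 6.0636

6.064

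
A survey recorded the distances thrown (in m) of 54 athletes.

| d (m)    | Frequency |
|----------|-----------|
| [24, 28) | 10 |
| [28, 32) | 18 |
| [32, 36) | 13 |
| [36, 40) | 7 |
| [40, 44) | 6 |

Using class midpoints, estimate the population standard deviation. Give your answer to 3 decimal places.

Midpoints: 26, 30, 34, 38, 42
n = 54, Σfm = 1760, mean = 32.5926
Σfm² = 58680
Σf(m − x̄)² = Σfm² − (Σfm)²/n = 58680 − 1760²/54 = 1317.0370
Population variance = 1317.0370 / 54 = 24.3896
Standard deviation = √24.3896 = 4.9386

4.939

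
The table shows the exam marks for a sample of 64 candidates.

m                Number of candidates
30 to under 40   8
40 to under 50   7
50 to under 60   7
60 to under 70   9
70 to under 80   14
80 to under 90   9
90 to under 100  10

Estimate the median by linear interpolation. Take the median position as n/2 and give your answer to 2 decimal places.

70.71

Cumulative frequencies: 8, 15, 22, 31, 45, 54, 64
n = 64; position = n/2 = 32.
This falls in the class 70 to under 80: L = 70, F = 31, f = 14, h = 10.
Median ≈ 70 + ((32 − 31) / 14) × 10 = 70.7143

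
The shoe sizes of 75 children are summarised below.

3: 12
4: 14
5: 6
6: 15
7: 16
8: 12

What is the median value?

Cumulative frequencies: 12, 26, 32, 47, 63, 75
n = 75, so the median is the value in position (n+1)/2 = 38.
Position 38 falls at value 6.

6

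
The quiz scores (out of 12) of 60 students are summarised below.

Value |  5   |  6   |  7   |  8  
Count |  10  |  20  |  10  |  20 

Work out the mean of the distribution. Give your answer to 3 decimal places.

Values: 5, 6, 7, 8
Σfx = 10×5 + 20×6 + 10×7 + 20×8 = 400
n = Σf = 60
Mean = 400 / 60 = 6.6667

6.667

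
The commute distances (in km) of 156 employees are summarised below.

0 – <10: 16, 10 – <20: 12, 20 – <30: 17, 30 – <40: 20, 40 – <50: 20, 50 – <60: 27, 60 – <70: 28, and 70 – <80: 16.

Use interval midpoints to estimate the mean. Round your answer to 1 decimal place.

43.5

Midpoints: 5, 15, 25, 35, 45, 55, 65, 75
Σfm = 16×5 + 12×15 + 17×25 + 20×35 + 20×45 + 27×55 + 28×65 + 16×75 = 6790
n = Σf = 156
Mean = 6790 / 156 = 43.5256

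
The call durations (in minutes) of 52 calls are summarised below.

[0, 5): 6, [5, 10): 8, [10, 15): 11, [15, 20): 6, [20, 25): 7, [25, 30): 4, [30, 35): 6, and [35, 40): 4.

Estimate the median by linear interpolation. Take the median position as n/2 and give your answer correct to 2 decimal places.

15.83

Cumulative frequencies: 6, 14, 25, 31, 38, 42, 48, 52
n = 52; position = n/2 = 26.
This falls in the class [15, 20): L = 15, F = 25, f = 6, h = 5.
Median ≈ 15 + ((26 − 25) / 6) × 5 = 15.8333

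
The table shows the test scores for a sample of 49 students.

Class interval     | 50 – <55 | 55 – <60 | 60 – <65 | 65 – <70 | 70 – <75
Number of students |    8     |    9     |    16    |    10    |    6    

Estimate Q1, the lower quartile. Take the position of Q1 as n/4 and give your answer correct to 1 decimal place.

57.4

Cumulative frequencies: 8, 17, 33, 43, 49
n = 49; position = n/4 = 12.25.
This falls in the class 55 – <60: L = 55, F = 8, f = 9, h = 5.
Lower quartile ≈ 55 + ((12.25 − 8) / 9) × 5 = 57.3611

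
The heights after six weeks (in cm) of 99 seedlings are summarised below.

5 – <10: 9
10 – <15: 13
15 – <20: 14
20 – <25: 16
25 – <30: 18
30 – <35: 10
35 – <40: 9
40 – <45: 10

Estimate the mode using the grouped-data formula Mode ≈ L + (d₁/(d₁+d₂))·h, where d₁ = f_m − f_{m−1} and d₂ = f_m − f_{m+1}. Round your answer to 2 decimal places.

Modal class: 25 – <30 (highest frequency 18).
d₁ = 18 − 16 = 2, d₂ = 18 − 10 = 8
Mode ≈ 25 + (2/(2+8)) × 5 = 25 + 1.0000 = 26.0000

26.00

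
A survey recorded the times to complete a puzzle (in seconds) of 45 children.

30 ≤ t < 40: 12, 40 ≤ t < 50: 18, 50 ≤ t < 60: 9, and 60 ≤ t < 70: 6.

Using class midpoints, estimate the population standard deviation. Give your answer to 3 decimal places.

Midpoints: 35, 45, 55, 65
n = 45, Σfm = 2115, mean = 47.0000
Σfm² = 103725
Σf(m − x̄)² = Σfm² − (Σfm)²/n = 103725 − 2115²/45 = 4320.0000
Population variance = 4320.0000 / 45 = 96.0000
Standard deviation = √96.0000 = 9.7980

9.798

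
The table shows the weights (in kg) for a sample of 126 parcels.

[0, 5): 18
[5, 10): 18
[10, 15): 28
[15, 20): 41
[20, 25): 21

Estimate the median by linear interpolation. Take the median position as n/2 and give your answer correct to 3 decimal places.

Cumulative frequencies: 18, 36, 64, 105, 126
n = 126; position = n/2 = 63.
This falls in the class [10, 15): L = 10, F = 36, f = 28, h = 5.
Median ≈ 10 + ((63 − 36) / 28) × 5 = 14.8214

14.821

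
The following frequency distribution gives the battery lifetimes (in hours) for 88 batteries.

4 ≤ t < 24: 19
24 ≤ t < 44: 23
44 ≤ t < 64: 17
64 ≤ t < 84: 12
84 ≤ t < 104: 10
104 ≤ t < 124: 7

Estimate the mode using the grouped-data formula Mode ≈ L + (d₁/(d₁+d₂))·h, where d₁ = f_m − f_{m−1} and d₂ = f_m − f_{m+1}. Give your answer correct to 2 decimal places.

Modal class: 24 ≤ t < 44 (highest frequency 23).
d₁ = 23 − 19 = 4, d₂ = 23 − 17 = 6
Mode ≈ 24 + (4/(4+6)) × 20 = 24 + 8.0000 = 32.0000

32.00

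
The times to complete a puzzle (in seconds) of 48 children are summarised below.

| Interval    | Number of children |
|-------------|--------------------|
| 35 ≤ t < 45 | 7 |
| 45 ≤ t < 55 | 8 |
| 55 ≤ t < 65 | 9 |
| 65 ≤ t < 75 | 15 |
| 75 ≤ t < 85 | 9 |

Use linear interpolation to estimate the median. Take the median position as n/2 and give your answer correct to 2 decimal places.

Cumulative frequencies: 7, 15, 24, 39, 48
n = 48; position = n/2 = 24.
This falls in the class 55 ≤ t < 65: L = 55, F = 15, f = 9, h = 10.
Median ≈ 55 + ((24 − 15) / 9) × 10 = 65.0000

65.00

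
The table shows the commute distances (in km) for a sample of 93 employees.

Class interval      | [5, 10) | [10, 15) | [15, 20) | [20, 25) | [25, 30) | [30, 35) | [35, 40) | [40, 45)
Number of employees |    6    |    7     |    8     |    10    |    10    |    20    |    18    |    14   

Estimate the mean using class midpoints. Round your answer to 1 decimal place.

29.0

Midpoints: 7.5, 12.5, 17.5, 22.5, 27.5, 32.5, 37.5, 42.5
Σfm = 6×7.5 + 7×12.5 + 8×17.5 + 10×22.5 + 10×27.5 + 20×32.5 + 18×37.5 + 14×42.5 = 2692.5
n = Σf = 93
Mean = 2692.5 / 93 = 28.9516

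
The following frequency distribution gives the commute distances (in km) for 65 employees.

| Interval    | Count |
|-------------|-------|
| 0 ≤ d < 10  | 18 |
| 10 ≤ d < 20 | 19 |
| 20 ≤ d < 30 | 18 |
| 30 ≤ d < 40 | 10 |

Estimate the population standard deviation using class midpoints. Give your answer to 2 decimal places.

10.37

Midpoints: 5, 15, 25, 35
n = 65, Σfm = 1175, mean = 18.0769
Σfm² = 28225
Σf(m − x̄)² = Σfm² − (Σfm)²/n = 28225 − 1175²/65 = 6984.6154
Population variance = 6984.6154 / 65 = 107.4556
Standard deviation = √107.4556 = 10.3661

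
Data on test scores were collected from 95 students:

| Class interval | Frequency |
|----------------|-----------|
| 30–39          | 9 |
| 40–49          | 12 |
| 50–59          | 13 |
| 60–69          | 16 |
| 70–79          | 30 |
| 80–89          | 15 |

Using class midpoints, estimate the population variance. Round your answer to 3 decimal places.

Midpoints: 34.5, 44.5, 54.5, 64.5, 74.5, 84.5
n = 95, Σfm = 6087.5, mean = 64.0789
Σfm² = 413263.75
Σf(m − x̄)² = Σfm² − (Σfm)²/n = 413263.75 − 6087.5²/95 = 23183.1579
Population variance = 23183.1579 / 95 = 244.0332

244.033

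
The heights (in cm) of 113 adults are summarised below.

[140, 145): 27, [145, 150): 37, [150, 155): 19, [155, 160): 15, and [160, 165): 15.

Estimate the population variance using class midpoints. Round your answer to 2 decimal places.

44.53

Midpoints: 142.5, 147.5, 152.5, 157.5, 162.5
n = 113, Σfm = 17002.5, mean = 150.4646
Σfm² = 2563306.25
Σf(m − x̄)² = Σfm² − (Σfm)²/n = 2563306.25 − 17002.5²/113 = 5031.8584
Population variance = 5031.8584 / 113 = 44.5297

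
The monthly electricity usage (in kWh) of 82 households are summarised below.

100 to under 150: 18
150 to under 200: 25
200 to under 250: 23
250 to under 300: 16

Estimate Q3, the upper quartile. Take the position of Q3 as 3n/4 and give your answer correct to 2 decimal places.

Cumulative frequencies: 18, 43, 66, 82
n = 82; position = 3n/4 = 61.5.
This falls in the class 200 to under 250: L = 200, F = 43, f = 23, h = 50.
Upper quartile ≈ 200 + ((61.5 − 43) / 23) × 50 = 240.2174

240.22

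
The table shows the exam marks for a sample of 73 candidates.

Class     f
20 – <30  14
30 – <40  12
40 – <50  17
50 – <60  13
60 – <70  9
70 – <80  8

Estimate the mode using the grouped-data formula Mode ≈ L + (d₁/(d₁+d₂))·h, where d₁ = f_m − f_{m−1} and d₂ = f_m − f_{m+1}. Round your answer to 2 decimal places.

Modal class: 40 – <50 (highest frequency 17).
d₁ = 17 − 12 = 5, d₂ = 17 − 13 = 4
Mode ≈ 40 + (5/(5+4)) × 10 = 40 + 5.5556 = 45.5556

45.56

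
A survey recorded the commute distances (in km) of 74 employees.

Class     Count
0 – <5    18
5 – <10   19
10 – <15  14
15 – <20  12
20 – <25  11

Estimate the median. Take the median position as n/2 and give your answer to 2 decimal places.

Cumulative frequencies: 18, 37, 51, 63, 74
n = 74; position = n/2 = 37.
This falls in the class 5 – <10: L = 5, F = 18, f = 19, h = 5.
Median ≈ 5 + ((37 − 18) / 19) × 5 = 10.0000

10.00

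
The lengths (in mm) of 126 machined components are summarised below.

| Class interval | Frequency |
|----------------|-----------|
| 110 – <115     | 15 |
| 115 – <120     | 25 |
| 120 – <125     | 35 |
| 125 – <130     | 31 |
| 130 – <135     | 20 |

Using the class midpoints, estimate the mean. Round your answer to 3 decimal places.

123.135

Midpoints: 112.5, 117.5, 122.5, 127.5, 132.5
Σfm = 15×112.5 + 25×117.5 + 35×122.5 + 31×127.5 + 20×132.5 = 15515
n = Σf = 126
Mean = 15515 / 126 = 123.1349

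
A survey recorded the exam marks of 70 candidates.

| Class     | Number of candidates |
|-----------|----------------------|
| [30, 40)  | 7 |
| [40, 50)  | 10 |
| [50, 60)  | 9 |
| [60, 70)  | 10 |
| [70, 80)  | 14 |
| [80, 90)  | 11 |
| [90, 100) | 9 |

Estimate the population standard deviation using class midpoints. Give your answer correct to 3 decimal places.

Midpoints: 35, 45, 55, 65, 75, 85, 95
n = 70, Σfm = 4680, mean = 66.8571
Σfm² = 337750
Σf(m − x̄)² = Σfm² − (Σfm)²/n = 337750 − 4680²/70 = 24858.5714
Population variance = 24858.5714 / 70 = 355.1224
Standard deviation = √355.1224 = 18.8447

18.845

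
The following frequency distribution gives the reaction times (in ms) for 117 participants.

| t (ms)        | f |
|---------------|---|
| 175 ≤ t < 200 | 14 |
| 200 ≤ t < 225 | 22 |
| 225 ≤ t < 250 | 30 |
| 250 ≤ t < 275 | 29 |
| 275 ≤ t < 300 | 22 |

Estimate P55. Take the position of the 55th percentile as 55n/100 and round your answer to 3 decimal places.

248.625

Cumulative frequencies: 14, 36, 66, 95, 117
n = 117; position = 55n/100 = 64.35.
This falls in the class 225 ≤ t < 250: L = 225, F = 36, f = 30, h = 25.
55th percentile ≈ 225 + ((64.35 − 36) / 30) × 25 = 248.6250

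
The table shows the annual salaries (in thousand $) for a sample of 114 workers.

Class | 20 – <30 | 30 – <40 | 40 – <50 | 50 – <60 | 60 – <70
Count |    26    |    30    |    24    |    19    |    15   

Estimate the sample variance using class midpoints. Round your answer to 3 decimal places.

180.042

Midpoints: 25, 35, 45, 55, 65
n = 114, Σfm = 4800, mean = 42.1053
Σfm² = 222450
Σf(m − x̄)² = Σfm² − (Σfm)²/n = 222450 − 4800²/114 = 20344.7368
Sample variance = 20344.7368 / 113 = 180.0419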